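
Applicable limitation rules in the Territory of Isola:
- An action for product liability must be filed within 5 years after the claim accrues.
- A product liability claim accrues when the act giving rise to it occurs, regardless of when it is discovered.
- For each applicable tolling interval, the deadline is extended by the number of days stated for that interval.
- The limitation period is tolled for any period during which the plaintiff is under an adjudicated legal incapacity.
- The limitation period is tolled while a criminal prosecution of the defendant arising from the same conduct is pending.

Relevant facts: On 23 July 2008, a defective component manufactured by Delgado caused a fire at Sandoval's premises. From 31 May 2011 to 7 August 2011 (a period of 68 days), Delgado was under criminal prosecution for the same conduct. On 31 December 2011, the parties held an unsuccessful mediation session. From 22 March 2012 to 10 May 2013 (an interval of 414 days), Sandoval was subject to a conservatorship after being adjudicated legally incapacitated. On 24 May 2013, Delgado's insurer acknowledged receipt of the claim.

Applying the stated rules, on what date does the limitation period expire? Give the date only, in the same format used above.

The claim accrued on 23 July 2008, when the wrongful act occurred.
Adding the 5 years base period to 23 July 2008 gives a deadline of 23 July 2013, before any tolling.
Because the pending criminal prosecution ran from 31 May 2011 to 7 August 2011, the deadline is extended by 68 days to 29 September 2013.
The period was tolled for 414 days by the plaintiff's legal incapacity (22 March 2012 to 10 May 2013), pushing the deadline to 17 November 2014.
The other events in the timeline have no effect on the limitation period under the stated rules.

17 November 2014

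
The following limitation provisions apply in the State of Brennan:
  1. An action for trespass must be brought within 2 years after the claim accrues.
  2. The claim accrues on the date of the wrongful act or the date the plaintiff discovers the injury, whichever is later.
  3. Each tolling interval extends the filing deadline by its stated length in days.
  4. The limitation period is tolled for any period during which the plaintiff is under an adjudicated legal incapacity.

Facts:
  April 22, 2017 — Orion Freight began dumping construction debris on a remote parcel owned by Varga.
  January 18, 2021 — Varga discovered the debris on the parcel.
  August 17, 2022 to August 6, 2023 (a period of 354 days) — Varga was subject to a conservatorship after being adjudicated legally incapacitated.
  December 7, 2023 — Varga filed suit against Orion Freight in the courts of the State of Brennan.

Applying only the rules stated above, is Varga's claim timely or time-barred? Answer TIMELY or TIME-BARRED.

The claim accrued on January 18, 2021 — the later of the April 22, 2017 act and the January 18, 2021 discovery.
The untolled deadline — 2 years after January 18, 2021 — is January 18, 2023.
Because the plaintiff's legal incapacity ran from August 17, 2022 to August 6, 2023, the deadline is extended by 354 days to January 7, 2024.
Filing on December 7, 2023 beat the January 7, 2024 deadline — the action is timely.

TIMELY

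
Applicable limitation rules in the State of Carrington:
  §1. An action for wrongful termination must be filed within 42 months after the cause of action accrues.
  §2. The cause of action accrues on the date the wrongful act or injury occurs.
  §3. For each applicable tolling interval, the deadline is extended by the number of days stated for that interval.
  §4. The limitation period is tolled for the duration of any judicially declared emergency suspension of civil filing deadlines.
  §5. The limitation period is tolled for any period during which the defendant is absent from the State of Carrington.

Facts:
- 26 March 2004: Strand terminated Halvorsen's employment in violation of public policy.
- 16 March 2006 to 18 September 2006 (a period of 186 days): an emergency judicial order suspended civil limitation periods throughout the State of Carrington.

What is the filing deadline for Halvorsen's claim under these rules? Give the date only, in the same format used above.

The cause of action accrued on 26 March 2004, the date of the act.
The untolled deadline — 42 months after 26 March 2004 — is 26 September 2007.
The period was tolled for 186 days by the emergency suspension of filing deadlines (16 March 2006 to 18 September 2006), pushing the deadline to 30 March 2008.

30 March 2008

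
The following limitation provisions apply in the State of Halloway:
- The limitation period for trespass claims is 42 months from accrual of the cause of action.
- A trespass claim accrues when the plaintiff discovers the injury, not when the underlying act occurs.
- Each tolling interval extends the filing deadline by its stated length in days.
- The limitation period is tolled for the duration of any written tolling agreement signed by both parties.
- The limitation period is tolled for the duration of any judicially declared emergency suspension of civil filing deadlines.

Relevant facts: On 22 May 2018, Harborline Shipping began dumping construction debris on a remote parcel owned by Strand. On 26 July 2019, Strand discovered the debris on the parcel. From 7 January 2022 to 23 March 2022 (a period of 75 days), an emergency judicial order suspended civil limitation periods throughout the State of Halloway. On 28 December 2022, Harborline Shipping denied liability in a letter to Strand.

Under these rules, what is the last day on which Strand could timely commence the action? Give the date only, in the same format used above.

11 April 2023

The claim did not accrue until Strand discovered the injury on 26 July 2019; the 22 May 2018 act date does not start the clock under the stated rule.
The untolled deadline — 42 months after 26 July 2019 — is 26 January 2023.
The period was tolled for 75 days by the emergency suspension of filing deadlines (7 January 2022 to 23 March 2022), pushing the deadline to 11 April 2023.
The other events in the timeline have no effect on the limitation period under the stated rules.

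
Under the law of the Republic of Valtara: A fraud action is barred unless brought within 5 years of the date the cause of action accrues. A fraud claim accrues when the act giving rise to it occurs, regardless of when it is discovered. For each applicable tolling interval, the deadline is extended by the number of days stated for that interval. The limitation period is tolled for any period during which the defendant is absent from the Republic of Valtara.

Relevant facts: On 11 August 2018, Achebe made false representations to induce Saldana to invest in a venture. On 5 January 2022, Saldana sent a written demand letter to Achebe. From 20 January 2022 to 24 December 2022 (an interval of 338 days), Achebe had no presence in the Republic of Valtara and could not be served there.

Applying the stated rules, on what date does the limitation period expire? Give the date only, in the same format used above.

The limitation period began to run on 11 August 2018.
5 years from 11 August 2018 is 11 August 2023.
The period was tolled for 338 days by the defendant's absence from the jurisdiction (20 January 2022 to 24 December 2022), pushing the deadline to 14 July 2024.
The other events in the timeline have no effect on the limitation period under the stated rules.

14 July 2024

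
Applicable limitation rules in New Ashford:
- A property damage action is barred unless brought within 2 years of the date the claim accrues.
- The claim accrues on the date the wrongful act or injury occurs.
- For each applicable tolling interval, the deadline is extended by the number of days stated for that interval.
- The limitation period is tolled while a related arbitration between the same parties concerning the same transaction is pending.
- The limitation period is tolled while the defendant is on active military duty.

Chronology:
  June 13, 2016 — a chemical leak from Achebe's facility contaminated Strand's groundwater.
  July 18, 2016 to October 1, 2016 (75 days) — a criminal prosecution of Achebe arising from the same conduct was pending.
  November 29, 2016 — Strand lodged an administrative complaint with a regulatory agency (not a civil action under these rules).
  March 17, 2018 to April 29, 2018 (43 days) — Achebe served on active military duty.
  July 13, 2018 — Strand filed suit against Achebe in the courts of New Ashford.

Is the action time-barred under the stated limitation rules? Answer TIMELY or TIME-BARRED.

TIMELY

The claim accrued on June 13, 2016, the date of the act.
2 years from June 13, 2016 is June 13, 2018.
The period was tolled for 43 days by the defendant's active military service (March 17, 2018 to April 29, 2018), pushing the deadline to July 26, 2018.
The pending criminal prosecution from July 18, 2016 to October 1, 2016 does not toll the period, because no stated rule makes a criminal prosecution a tolling event.
Nothing else in the chronology tolls or restarts the period.
Strand filed on July 13, 2018, before the July 26, 2018 deadline, so the action is timely.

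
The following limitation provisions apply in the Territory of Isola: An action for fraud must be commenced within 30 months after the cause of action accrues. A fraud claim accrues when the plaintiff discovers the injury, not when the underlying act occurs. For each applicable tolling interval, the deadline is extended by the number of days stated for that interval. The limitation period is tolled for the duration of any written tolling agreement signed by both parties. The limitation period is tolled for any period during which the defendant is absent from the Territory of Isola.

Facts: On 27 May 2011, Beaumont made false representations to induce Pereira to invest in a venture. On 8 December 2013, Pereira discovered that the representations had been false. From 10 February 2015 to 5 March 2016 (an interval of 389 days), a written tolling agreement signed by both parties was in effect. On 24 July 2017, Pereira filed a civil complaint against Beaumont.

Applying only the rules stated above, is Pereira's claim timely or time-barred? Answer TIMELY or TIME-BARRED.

Accrual is tied to discovery, so the period began on 8 December 2013 rather than on 27 May 2011 when the act occurred.
30 months from 8 December 2013 is 8 June 2016.
The written tolling agreement from 10 February 2015 to 5 March 2016 tolled the period for 389 days, extending the deadline to 2 July 2017.
The 24 July 2017 filing falls after the 2 July 2017 deadline; the claim is time-barred.

TIME-BARRED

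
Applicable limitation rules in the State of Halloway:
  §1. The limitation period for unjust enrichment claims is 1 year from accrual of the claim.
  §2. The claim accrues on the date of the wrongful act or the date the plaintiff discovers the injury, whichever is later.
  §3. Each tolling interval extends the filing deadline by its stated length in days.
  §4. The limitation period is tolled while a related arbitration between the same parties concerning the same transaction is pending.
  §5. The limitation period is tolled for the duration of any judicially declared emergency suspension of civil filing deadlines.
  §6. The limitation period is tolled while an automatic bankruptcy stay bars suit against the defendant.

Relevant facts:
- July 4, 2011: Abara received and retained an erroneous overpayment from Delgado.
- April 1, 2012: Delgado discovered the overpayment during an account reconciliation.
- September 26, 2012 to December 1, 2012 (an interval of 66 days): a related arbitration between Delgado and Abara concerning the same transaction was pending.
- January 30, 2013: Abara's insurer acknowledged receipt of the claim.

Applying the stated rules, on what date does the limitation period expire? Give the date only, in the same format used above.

June 6, 2013

Taking the later of the act (July 4, 2011) and discovery (April 1, 2012), the claim accrued on April 1, 2012.
The untolled deadline — 1 year after April 1, 2012 — is April 1, 2013.
The period was tolled for 66 days by the pending related arbitration (September 26, 2012 to December 1, 2012), pushing the deadline to June 6, 2013.
The other events in the timeline have no effect on the limitation period under the stated rules.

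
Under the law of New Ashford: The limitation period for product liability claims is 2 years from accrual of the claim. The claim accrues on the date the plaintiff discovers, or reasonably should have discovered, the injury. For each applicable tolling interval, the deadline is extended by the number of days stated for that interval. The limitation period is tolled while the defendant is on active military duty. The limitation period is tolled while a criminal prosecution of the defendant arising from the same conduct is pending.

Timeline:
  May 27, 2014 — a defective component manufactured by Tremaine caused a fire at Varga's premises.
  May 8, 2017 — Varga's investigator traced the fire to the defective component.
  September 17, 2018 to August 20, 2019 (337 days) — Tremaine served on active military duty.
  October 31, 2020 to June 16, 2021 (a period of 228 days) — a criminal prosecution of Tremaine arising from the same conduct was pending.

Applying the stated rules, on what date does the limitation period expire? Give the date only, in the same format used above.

April 9, 2020

Under the discovery rule, the claim accrued on May 8, 2017, when Varga discovered the injury — not on the May 27, 2014 date of the underlying act.
Adding the 2 years base period to May 8, 2017 gives a deadline of May 8, 2019, before any tolling.
Because the defendant's active military service ran from September 17, 2018 to August 20, 2019, the deadline is extended by 337 days to April 9, 2020.
The pending criminal prosecution starting October 31, 2020 came too late — the period had run on April 9, 2020 — and so does not extend the deadline.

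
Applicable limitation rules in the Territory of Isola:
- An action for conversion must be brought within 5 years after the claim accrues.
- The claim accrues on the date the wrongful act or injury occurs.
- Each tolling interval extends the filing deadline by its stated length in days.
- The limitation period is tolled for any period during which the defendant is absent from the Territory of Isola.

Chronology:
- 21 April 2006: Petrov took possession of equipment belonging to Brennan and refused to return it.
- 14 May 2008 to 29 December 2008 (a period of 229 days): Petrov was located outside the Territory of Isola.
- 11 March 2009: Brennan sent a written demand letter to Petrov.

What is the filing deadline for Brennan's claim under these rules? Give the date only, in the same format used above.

6 December 2011

The claim accrued on 21 April 2006, the date of the act.
Adding the 5 years base period to 21 April 2006 gives a deadline of 21 April 2011, before any tolling.
Because the defendant's absence from the jurisdiction ran from 14 May 2008 to 29 December 2008, the deadline is extended by 229 days to 6 December 2011.
None of the other events listed affects the running of the period under the stated rules.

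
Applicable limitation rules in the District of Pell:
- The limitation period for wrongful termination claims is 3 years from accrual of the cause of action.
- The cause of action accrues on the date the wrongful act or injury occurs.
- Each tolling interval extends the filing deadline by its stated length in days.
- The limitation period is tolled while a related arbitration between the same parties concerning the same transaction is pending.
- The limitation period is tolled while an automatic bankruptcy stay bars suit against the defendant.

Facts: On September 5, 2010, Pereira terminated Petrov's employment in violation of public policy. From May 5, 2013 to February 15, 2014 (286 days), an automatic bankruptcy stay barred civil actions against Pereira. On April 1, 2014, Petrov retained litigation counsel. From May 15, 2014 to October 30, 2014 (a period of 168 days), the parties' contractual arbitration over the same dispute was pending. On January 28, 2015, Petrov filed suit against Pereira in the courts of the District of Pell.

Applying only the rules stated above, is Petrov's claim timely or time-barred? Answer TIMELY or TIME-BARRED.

TIME-BARRED

The cause of action accrued on September 5, 2010, the date of the act.
3 years from September 5, 2010 is September 5, 2013.
The automatic bankruptcy stay from May 5, 2013 to February 15, 2014 tolled the period for 286 days, extending the deadline to June 18, 2014.
Because the pending related arbitration ran from May 15, 2014 to October 30, 2014, the deadline is extended by 168 days to December 3, 2014.
None of the other events listed affects the running of the period under the stated rules.
Filing on January 28, 2015 missed the December 3, 2014 deadline — the action is time-barred.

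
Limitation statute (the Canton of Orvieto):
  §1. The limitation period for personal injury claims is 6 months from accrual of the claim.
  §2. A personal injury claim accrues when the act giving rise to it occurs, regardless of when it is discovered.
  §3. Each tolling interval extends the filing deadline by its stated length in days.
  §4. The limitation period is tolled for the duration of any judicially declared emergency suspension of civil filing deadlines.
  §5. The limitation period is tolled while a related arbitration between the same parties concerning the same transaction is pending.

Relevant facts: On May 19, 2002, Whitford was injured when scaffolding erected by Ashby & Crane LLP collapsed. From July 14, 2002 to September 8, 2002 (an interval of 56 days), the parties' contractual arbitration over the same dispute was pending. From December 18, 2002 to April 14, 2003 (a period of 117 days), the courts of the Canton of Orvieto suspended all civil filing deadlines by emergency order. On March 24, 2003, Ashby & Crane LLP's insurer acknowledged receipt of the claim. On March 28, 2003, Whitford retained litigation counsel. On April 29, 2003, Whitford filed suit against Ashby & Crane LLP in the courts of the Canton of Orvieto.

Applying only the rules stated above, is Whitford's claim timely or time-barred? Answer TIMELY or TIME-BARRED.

TIMELY

The claim accrued on May 19, 2002, the date of the act.
Adding the 6 months base period to May 19, 2002 gives a deadline of November 19, 2002, before any tolling.
The period was tolled for 56 days by the pending related arbitration (July 14, 2002 to September 8, 2002), pushing the deadline to January 14, 2003.
The period was tolled for 117 days by the emergency suspension of filing deadlines (December 18, 2002 to April 14, 2003), pushing the deadline to May 11, 2003.
The other events in the timeline have no effect on the limitation period under the stated rules.
Filing on April 29, 2003 beat the May 11, 2003 deadline — the action is timely.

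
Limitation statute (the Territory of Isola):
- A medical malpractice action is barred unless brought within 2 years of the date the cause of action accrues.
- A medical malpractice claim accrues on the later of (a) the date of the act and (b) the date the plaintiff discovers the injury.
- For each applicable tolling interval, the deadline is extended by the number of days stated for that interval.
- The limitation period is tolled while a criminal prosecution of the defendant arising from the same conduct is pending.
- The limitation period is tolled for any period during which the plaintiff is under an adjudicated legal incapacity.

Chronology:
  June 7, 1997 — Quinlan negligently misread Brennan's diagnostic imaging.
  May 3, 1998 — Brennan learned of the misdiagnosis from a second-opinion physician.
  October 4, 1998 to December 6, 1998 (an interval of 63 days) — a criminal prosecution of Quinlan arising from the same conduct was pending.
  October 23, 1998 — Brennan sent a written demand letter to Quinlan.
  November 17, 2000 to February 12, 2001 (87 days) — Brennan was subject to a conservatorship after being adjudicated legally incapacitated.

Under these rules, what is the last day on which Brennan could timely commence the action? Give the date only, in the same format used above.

July 5, 2000

The claim accrued on May 3, 1998 — the later of the June 7, 1997 act and the May 3, 1998 discovery.
Adding the 2 years base period to May 3, 1998 gives a deadline of May 3, 2000, before any tolling.
Because the pending criminal prosecution ran from October 4, 1998 to December 6, 1998, the deadline is extended by 63 days to July 5, 2000.
The plaintiff's legal incapacity starting November 17, 2000 came too late — the period had run on July 5, 2000 — and so does not extend the deadline.
None of the other events listed affects the running of the period under the stated rules.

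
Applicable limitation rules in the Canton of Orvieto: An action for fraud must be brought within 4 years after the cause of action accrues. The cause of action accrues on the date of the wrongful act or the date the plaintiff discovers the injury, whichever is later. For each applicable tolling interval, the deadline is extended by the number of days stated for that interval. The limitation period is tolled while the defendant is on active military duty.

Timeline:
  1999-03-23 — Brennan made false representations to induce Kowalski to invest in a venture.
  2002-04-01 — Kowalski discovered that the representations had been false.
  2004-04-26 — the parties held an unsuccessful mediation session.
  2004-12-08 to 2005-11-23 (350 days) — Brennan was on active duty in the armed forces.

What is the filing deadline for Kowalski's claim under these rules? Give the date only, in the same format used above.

2007-03-17

Taking the later of the act (1999-03-23) and discovery (2002-04-01), the claim accrued on 2002-04-01.
The untolled deadline — 4 years after 2002-04-01 — is 2006-04-01.
The defendant's active military service from 2004-12-08 to 2005-11-23 tolled the period for 350 days, extending the deadline to 2007-03-17.
None of the other events listed affects the running of the period under the stated rules.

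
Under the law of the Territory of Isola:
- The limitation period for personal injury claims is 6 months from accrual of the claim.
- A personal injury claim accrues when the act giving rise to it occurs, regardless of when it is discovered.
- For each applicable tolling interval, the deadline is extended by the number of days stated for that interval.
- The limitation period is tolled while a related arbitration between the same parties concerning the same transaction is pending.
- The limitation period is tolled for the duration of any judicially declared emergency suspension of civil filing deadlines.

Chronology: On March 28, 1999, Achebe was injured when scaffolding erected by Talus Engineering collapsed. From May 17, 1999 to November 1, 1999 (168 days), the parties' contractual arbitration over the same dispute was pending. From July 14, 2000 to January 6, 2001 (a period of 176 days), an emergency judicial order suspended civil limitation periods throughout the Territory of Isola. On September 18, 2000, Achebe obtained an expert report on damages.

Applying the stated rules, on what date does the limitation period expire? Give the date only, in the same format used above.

The claim accrued on March 28, 1999, when the wrongful act occurred.
The untolled deadline — 6 months after March 28, 1999 — is September 28, 1999.
Because the pending related arbitration ran from May 17, 1999 to November 1, 1999, the deadline is extended by 168 days to March 14, 2000.
The emergency suspension of filing deadlines starting July 14, 2000 came too late — the period had run on March 14, 2000 — and so does not extend the deadline.
Nothing else in the chronology tolls or restarts the period.

March 14, 2000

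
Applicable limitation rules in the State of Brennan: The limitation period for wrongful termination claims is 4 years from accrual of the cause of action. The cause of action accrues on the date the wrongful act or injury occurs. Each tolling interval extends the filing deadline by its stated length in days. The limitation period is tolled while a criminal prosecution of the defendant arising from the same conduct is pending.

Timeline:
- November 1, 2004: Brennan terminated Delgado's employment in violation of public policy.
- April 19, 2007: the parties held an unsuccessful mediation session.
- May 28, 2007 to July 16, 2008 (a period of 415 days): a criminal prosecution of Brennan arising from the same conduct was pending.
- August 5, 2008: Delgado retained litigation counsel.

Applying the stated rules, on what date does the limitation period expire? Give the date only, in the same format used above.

The limitation period began to run on November 1, 2004.
4 years from November 1, 2004 is November 1, 2008.
The period was tolled for 415 days by the pending criminal prosecution (May 28, 2007 to July 16, 2008), pushing the deadline to December 21, 2009.
The other events in the timeline have no effect on the limitation period under the stated rules.

December 21, 2009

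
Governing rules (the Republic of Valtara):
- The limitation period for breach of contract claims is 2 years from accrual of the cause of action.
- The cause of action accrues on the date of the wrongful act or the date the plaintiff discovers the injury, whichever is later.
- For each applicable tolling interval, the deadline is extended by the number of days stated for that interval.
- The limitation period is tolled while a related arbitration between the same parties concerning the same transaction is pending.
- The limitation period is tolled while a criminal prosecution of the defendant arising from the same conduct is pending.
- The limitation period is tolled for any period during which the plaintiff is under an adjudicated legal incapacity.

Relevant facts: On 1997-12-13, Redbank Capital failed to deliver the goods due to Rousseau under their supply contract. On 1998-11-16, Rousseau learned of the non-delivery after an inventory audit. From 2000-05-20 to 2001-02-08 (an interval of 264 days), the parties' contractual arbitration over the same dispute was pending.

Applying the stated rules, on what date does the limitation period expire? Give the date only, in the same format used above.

2001-08-07

The claim accrued on 1998-11-16 — the later of the 1997-12-13 act and the 1998-11-16 discovery.
2 years from 1998-11-16 is 2000-11-16.
Because the pending related arbitration ran from 2000-05-20 to 2001-02-08, the deadline is extended by 264 days to 2001-08-07.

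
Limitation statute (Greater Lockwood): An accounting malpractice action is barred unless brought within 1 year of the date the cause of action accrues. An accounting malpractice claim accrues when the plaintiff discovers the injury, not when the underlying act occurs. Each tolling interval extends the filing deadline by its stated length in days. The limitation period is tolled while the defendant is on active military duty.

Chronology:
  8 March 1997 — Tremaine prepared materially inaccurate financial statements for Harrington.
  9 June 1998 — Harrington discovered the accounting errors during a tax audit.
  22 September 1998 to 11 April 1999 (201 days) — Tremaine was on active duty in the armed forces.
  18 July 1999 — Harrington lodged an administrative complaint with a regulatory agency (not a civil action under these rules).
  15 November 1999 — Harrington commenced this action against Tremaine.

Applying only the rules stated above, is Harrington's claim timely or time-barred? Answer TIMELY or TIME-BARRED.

TIMELY

Under the discovery rule, the claim accrued on 9 June 1998, when Harrington discovered the injury — not on the 8 March 1997 date of the underlying act.
The untolled deadline — 1 year after 9 June 1998 — is 9 June 1999.
The defendant's active military service from 22 September 1998 to 11 April 1999 tolled the period for 201 days, extending the deadline to 27 December 1999.
Nothing else in the chronology tolls or restarts the period.
Harrington filed on 15 November 1999, before the 27 December 1999 deadline, so the action is timely.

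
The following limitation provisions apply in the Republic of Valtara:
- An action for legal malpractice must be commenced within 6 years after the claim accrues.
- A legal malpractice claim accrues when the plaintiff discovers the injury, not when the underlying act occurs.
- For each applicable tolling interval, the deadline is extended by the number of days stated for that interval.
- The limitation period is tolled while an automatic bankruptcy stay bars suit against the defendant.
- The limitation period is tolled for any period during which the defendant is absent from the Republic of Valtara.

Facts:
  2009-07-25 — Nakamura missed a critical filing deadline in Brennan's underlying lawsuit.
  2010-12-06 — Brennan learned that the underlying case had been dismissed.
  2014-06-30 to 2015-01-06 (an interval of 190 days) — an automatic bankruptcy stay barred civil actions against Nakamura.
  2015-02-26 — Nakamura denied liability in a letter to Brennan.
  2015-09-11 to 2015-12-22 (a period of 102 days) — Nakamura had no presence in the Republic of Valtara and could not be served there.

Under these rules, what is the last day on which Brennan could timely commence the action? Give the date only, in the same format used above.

2017-09-24

The claim did not accrue until Brennan discovered the injury on 2010-12-06; the 2009-07-25 act date does not start the clock under the stated rule.
The untolled deadline — 6 years after 2010-12-06 — is 2016-12-06.
The period was tolled for 190 days by the automatic bankruptcy stay (2014-06-30 to 2015-01-06), pushing the deadline to 2017-06-14.
The period was tolled for 102 days by the defendant's absence from the jurisdiction (2015-09-11 to 2015-12-22), pushing the deadline to 2017-09-24.
Nothing else in the chronology tolls or restarts the period.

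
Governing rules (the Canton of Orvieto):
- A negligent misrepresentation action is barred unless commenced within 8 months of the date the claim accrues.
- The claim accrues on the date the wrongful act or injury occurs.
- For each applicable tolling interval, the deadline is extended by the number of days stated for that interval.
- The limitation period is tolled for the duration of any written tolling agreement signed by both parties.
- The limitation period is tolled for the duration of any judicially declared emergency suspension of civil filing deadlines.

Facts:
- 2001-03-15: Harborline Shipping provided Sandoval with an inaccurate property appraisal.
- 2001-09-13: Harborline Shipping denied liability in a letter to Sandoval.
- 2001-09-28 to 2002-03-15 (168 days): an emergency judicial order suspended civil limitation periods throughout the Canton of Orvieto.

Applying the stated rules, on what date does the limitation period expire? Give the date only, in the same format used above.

2002-05-02

The limitation period began to run on 2001-03-15.
The untolled deadline — 8 months after 2001-03-15 — is 2001-11-15.
The emergency suspension of filing deadlines from 2001-09-28 to 2002-03-15 tolled the period for 168 days, extending the deadline to 2002-05-02.
None of the other events listed affects the running of the period under the stated rules.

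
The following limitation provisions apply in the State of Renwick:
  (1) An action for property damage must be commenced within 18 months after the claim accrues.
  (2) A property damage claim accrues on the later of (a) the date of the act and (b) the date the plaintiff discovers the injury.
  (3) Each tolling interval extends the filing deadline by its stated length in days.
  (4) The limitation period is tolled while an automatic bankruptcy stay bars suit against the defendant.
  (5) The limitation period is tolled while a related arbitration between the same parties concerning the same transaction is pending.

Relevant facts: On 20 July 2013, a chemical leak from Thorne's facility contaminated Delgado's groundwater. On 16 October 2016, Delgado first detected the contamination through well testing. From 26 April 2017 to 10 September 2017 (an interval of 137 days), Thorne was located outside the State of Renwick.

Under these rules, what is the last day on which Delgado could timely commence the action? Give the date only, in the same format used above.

16 April 2018

The claim accrued on 16 October 2016 — the later of the 20 July 2013 act and the 16 October 2016 discovery.
18 months from 16 October 2016 is 16 April 2018.
The defendant's absence from the jurisdiction from 26 April 2017 to 10 September 2017 does not toll the period, because no stated rule makes the defendant's absence a tolling event.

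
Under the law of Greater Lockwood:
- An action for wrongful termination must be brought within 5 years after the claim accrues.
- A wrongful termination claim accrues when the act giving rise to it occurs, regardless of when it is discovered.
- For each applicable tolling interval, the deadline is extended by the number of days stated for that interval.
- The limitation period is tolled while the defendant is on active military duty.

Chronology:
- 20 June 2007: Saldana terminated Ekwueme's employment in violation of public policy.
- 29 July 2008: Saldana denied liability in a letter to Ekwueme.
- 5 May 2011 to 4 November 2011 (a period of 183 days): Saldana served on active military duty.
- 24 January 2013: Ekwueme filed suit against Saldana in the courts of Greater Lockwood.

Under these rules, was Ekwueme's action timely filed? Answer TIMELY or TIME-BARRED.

The limitation period began to run on 20 June 2007.
5 years from 20 June 2007 is 20 June 2012.
The defendant's active military service from 5 May 2011 to 4 November 2011 tolled the period for 183 days, extending the deadline to 20 December 2012.
None of the other events listed affects the running of the period under the stated rules.
Ekwueme filed on 24 January 2013, after the 20 December 2012 deadline, so the action is time-barred.

TIME-BARRED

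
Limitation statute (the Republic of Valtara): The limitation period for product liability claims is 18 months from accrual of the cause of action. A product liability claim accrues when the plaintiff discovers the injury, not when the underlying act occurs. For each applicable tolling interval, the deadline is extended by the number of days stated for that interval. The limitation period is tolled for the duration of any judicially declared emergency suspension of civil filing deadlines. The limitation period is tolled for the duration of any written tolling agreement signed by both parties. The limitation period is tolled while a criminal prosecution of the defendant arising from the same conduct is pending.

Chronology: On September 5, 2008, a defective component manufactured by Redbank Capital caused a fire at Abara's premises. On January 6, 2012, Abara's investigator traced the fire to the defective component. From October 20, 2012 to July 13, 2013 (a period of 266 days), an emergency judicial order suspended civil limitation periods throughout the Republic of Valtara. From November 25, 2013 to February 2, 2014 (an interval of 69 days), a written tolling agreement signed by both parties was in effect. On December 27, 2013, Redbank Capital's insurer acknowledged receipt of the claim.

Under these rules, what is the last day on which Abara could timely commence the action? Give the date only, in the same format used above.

Accrual is tied to discovery, so the period began on January 6, 2012 rather than on September 5, 2008 when the act occurred.
The untolled deadline — 18 months after January 6, 2012 — is July 6, 2013.
The emergency suspension of filing deadlines from October 20, 2012 to July 13, 2013 tolled the period for 266 days, extending the deadline to March 29, 2014.
The written tolling agreement from November 25, 2013 to February 2, 2014 tolled the period for 69 days, extending the deadline to June 6, 2014.
None of the other events listed affects the running of the period under the stated rules.

June 6, 2014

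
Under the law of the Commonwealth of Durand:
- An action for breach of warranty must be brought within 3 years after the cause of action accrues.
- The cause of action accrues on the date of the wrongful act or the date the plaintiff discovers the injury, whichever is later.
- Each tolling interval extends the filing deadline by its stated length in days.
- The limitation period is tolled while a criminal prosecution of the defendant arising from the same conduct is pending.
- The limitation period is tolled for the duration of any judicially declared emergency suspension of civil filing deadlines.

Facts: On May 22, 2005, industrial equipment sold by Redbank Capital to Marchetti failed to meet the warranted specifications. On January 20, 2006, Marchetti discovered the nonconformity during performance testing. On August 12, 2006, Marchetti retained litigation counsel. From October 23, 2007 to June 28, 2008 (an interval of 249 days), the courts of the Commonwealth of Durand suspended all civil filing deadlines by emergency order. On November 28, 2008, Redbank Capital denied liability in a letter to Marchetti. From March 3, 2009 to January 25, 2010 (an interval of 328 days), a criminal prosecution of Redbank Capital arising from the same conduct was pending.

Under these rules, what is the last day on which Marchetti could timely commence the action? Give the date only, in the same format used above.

Because discovery on January 20, 2006 post-dates the May 22, 2005 act, accrual under the later-of rule falls on January 20, 2006.
3 years from January 20, 2006 is January 20, 2009.
The emergency suspension of filing deadlines from October 23, 2007 to June 28, 2008 tolled the period for 249 days, extending the deadline to September 26, 2009.
The pending criminal prosecution from March 3, 2009 to January 25, 2010 tolled the period for 328 days, extending the deadline to August 20, 2010.
The other events in the timeline have no effect on the limitation period under the stated rules.

August 20, 2010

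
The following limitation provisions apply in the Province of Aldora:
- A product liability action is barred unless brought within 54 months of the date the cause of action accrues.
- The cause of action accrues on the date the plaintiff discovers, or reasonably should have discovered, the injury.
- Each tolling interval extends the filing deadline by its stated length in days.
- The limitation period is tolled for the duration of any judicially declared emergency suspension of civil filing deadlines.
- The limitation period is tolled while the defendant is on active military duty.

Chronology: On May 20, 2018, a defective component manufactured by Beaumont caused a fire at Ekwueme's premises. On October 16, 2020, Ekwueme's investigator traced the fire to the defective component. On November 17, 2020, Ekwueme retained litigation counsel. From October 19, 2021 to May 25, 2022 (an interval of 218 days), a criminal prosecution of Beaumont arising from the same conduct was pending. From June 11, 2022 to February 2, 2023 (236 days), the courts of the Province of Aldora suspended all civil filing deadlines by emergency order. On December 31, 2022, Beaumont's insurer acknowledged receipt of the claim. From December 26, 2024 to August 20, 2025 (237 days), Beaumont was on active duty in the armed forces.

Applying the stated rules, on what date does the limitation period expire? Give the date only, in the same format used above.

August 2, 2026

Accrual is tied to discovery, so the period began on October 16, 2020 rather than on May 20, 2018 when the act occurred.
The untolled deadline — 54 months after October 16, 2020 — is April 16, 2025.
Because the emergency suspension of filing deadlines ran from June 11, 2022 to February 2, 2023, the deadline is extended by 236 days to December 8, 2025.
The period was tolled for 237 days by the defendant's active military service (December 26, 2024 to August 20, 2025), pushing the deadline to August 2, 2026.
Although a criminal prosecution ran from October 19, 2021 to May 25, 2022, the stated rules do not make that a tolling event, so it is disregarded.
Nothing else in the chronology tolls or restarts the period.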